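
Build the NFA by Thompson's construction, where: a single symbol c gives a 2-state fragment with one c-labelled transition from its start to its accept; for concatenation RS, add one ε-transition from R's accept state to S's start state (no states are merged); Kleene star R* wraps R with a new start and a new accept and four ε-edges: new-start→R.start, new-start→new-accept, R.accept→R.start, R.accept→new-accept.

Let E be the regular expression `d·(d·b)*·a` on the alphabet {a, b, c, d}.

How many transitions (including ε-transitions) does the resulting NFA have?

11

Bottom-up over the parse tree:
Each of the 4 symbol leaves contributes 1 transition (1 symbol, 0 ε).
  d·b — 3 transitions (2 symbol, 1 ε)
  (d·b)* — 7 transitions (2 symbol, 5 ε)
  d·(d·b)*·a — 11 transitions (4 symbol, 7 ε)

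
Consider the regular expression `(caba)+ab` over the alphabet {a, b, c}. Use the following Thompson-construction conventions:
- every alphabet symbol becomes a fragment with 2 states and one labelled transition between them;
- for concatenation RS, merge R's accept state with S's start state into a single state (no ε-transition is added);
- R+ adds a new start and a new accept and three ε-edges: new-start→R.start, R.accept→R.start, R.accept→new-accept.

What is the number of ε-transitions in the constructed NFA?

3

By structural recursion:
Each of the 6 symbol leaves contributes 0 ε-transitions.
  caba = 0 ε-transitions
  (caba)+ = 3 ε-transitions
  (caba)+ab = 3 ε-transitions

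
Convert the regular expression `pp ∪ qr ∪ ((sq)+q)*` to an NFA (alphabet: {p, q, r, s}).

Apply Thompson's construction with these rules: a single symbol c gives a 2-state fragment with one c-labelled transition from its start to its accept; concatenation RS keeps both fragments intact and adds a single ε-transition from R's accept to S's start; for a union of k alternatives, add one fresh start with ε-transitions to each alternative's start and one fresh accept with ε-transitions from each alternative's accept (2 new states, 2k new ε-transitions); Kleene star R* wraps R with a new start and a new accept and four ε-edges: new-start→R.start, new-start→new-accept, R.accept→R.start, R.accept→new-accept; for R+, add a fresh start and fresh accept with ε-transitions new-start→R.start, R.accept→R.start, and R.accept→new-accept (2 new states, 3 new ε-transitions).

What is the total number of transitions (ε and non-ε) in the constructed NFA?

Bottom-up over the parse tree:
Each of the 7 symbol leaves contributes 1 transition (1 symbol, 0 ε).
  pp → 3 transitions (2 symbol, 1 ε)
  qr → 3 transitions (2 symbol, 1 ε)
  sq → 3 transitions (2 symbol, 1 ε)
  (sq)+ → 6 transitions (2 symbol, 4 ε)
  (sq)+q → 8 transitions (3 symbol, 5 ε)
  ((sq)+q)* → 12 transitions (3 symbol, 9 ε)
  pp ∪ qr ∪ ((sq)+q)* → 24 transitions (7 symbol, 17 ε)

24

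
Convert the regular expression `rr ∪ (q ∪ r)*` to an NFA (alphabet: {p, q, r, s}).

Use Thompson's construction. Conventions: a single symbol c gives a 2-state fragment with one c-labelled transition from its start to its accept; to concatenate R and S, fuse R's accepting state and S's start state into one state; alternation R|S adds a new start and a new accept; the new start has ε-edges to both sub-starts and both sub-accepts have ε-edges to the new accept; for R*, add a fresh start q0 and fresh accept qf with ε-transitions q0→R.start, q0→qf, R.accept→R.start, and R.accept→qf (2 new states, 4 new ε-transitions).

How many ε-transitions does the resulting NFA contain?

Bottom-up over the parse tree:
Each of the 4 symbol leaves contributes 0 ε-transitions.
  rr = 0 ε-transitions
  q ∪ r = 4 ε-transitions
  (q ∪ r)* = 8 ε-transitions
  rr ∪ (q ∪ r)* = 12 ε-transitions

12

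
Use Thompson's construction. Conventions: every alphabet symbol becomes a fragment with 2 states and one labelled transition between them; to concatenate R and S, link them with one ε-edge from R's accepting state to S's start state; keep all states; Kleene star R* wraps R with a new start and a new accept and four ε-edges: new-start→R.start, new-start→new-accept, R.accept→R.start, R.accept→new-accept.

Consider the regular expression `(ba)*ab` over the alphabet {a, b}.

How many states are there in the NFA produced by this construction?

10

Bottom-up over the parse tree:
Each of the 4 symbol leaves contributes a 2-state fragment.
  ba — 4 states
  (ba)* — 6 states
  (ba)*ab — 10 states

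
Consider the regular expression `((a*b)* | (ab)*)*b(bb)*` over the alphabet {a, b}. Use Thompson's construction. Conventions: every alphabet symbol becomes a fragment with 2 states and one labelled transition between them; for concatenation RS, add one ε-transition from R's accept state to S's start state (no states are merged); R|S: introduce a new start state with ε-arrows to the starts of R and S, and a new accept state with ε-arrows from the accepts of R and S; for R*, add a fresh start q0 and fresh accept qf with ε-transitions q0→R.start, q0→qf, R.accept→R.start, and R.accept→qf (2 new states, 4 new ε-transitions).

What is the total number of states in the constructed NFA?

26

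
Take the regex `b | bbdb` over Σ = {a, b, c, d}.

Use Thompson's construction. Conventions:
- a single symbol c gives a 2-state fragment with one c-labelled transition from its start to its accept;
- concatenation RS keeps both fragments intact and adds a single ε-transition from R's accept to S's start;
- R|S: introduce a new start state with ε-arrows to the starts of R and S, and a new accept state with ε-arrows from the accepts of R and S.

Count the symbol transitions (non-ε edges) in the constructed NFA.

Bottom-up over the parse tree:
Each of the 5 symbol leaves contributes exactly 1 symbol transition.
  bbdb → 4 symbol transitions
  b | bbdb → 5 symbol transitions

5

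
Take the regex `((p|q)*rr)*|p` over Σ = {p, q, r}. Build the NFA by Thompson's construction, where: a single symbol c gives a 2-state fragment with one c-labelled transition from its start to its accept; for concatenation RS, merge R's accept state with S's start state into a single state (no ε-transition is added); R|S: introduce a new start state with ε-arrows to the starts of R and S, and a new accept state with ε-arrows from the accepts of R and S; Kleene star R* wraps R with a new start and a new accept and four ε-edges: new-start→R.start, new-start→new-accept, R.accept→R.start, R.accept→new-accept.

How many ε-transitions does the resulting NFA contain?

Bottom-up over the parse tree:
Each of the 5 symbol leaves contributes 0 ε-transitions.
  p|q : 4 ε-transitions
  (p|q)* : 8 ε-transitions
  (p|q)*rr : 8 ε-transitions
  ((p|q)*rr)* : 12 ε-transitions
  ((p|q)*rr)*|p : 16 ε-transitions

16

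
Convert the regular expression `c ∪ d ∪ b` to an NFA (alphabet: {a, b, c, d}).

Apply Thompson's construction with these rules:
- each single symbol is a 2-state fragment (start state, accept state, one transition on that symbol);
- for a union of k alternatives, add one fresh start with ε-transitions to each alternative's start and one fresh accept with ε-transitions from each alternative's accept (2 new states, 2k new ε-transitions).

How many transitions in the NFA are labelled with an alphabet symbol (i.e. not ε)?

By structural recursion:
Each of the 3 symbol leaves contributes exactly 1 symbol transition.
  c ∪ d ∪ b : 3 symbol transitions

3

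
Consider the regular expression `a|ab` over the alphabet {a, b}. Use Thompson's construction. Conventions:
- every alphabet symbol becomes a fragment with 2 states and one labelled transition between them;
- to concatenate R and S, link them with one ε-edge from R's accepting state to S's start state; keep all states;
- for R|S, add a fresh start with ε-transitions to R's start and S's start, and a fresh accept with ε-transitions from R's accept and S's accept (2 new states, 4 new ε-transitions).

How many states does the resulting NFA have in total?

Bottom-up over the parse tree:
Each of the 3 symbol leaves contributes a 2-state fragment.
  ab = 4 states
  a|ab = 8 states

8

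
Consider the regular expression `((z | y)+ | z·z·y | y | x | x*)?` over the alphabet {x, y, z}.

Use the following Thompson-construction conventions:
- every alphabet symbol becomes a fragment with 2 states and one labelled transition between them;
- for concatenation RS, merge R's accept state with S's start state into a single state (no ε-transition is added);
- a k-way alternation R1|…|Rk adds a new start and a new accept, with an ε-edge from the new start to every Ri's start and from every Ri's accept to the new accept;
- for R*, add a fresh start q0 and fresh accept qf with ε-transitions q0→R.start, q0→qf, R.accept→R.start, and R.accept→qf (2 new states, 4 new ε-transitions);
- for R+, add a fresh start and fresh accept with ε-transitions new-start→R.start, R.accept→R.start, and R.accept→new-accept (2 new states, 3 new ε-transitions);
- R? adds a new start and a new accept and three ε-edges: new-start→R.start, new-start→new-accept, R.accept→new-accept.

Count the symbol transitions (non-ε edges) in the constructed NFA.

Building bottom-up:
Each of the 8 symbol leaves contributes exactly 1 symbol transition.
  z | y : 2 symbol transitions
  (z | y)+ : 2 symbol transitions
  z·z·y : 3 symbol transitions
  x* : 1 symbol transition
  (z | y)+ | z·z·y | y | x | x* : 8 symbol transitions
  ((z | y)+ | z·z·y | y | x | x*)? : 8 symbol transitions

8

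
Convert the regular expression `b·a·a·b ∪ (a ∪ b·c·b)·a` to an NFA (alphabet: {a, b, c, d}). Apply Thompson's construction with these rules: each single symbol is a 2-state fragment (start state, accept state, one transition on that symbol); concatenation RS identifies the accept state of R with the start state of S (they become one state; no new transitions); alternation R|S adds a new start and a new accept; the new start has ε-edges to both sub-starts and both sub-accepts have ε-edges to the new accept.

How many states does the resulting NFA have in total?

16

By structural recursion:
Each of the 9 symbol leaves contributes a 2-state fragment.
  b·a·a·b = 5 states
  b·c·b = 4 states
  a ∪ b·c·b = 8 states
  (a ∪ b·c·b)·a = 9 states
  b·a·a·b ∪ (a ∪ b·c·b)·a = 16 states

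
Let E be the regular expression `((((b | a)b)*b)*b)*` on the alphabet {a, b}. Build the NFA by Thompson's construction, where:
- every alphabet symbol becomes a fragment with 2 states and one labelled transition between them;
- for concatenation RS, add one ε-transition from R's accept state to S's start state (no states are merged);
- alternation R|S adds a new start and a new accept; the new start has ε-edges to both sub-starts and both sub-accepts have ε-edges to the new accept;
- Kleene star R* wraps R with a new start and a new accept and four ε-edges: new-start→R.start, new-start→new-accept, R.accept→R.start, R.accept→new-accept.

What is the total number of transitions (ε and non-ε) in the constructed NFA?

24

Recursing over subexpressions:
Each of the 5 symbol leaves contributes 1 transition (1 symbol, 0 ε).
  b | a = 6 transitions (2 symbol, 4 ε)
  (b | a)b = 8 transitions (3 symbol, 5 ε)
  ((b | a)b)* = 12 transitions (3 symbol, 9 ε)
  ((b | a)b)*b = 14 transitions (4 symbol, 10 ε)
  (((b | a)b)*b)* = 18 transitions (4 symbol, 14 ε)
  (((b | a)b)*b)*b = 20 transitions (5 symbol, 15 ε)
  ((((b | a)b)*b)*b)* = 24 transitions (5 symbol, 19 ε)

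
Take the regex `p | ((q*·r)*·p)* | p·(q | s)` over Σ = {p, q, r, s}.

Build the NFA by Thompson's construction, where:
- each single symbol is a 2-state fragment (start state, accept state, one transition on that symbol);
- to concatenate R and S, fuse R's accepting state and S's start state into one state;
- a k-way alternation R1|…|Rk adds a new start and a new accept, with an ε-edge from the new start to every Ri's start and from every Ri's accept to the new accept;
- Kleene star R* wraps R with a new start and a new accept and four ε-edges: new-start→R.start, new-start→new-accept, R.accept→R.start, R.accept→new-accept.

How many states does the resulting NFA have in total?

21

Recursing over subexpressions:
Each of the 7 symbol leaves contributes a 2-state fragment.
  q* → 4 states
  q*·r → 5 states
  (q*·r)* → 7 states
  (q*·r)*·p → 8 states
  ((q*·r)*·p)* → 10 states
  q | s → 6 states
  p·(q | s) → 7 states
  p | ((q*·r)*·p)* | p·(q | s) → 21 states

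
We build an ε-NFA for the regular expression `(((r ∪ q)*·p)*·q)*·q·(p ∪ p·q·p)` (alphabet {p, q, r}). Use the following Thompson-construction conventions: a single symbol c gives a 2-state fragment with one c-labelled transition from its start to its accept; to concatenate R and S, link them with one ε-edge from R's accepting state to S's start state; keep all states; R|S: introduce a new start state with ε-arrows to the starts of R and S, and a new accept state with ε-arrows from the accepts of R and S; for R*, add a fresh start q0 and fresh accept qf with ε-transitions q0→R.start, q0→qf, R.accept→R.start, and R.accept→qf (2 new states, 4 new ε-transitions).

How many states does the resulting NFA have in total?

28

Bottom-up over the parse tree:
Each of the 9 symbol leaves contributes a 2-state fragment.
  r ∪ q = 6 states
  (r ∪ q)* = 8 states
  (r ∪ q)*·p = 10 states
  ((r ∪ q)*·p)* = 12 states
  ((r ∪ q)*·p)*·q = 14 states
  (((r ∪ q)*·p)*·q)* = 16 states
  p·q·p = 6 states
  p ∪ p·q·p = 10 states
  (((r ∪ q)*·p)*·q)*·q·(p ∪ p·q·p) = 28 states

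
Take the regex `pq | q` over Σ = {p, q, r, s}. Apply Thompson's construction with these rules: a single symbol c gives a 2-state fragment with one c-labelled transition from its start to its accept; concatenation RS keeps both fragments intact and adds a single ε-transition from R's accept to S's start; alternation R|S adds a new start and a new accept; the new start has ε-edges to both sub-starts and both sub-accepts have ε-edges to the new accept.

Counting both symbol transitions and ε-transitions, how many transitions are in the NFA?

8

Building bottom-up:
Each of the 3 symbol leaves contributes 1 transition (1 symbol, 0 ε).
  pq — 3 transitions (2 symbol, 1 ε)
  pq | q — 8 transitions (3 symbol, 5 ε)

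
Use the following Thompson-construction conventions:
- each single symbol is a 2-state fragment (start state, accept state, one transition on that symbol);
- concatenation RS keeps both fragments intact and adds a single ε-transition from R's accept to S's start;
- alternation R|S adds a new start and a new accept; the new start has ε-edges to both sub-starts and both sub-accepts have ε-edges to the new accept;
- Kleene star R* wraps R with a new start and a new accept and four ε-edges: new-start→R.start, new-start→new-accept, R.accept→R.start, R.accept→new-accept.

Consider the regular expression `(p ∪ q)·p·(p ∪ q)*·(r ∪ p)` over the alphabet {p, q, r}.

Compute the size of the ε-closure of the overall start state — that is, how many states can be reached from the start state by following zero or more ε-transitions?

3

Work bottom-up. For each fragment F, track |ε-closure(F.start)| and whether F's accept lies in that closure (i.e. whether F accepts ε). A single-symbol fragment has closure size 1 and does not accept ε.
  p ∪ q — |ε-closure| = 1 + 1 + 1 = 3 (the new accept is not ε-reachable since no branch accepts ε)
  p ∪ q — new start ε-reaches every alternative's start; none of them accept ε, so the new accept is not reached: |ε-closure| = 1 + 1 + 1 = 3
  (p ∪ q)* — the star's fresh start ε-reaches both the body's start and the fresh accept: |ε-closure| = 2 + 3 = 5
  r ∪ p — new start ε-reaches every alternative's start; none of them accept ε, so the new accept is not reached: |ε-closure| = 1 + 1 + 1 = 3
  (p ∪ q)·p·(p ∪ q)*·(r ∪ p) — |ε-closure| equals the left operand's closure size = 3 (its accept is not ε-reachable, so the closure stops there)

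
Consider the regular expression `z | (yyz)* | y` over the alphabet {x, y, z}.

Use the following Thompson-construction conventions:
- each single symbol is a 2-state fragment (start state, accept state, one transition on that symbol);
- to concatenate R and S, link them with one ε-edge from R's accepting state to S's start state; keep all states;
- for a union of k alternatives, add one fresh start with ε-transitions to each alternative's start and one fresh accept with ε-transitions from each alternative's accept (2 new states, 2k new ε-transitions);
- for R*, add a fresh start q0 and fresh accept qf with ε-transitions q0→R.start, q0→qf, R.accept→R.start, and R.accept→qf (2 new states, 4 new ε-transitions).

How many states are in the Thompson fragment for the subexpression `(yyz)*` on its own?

Fragment for `(yyz)*`:
Each of the 3 symbol leaves contributes a 2-state fragment.
  yyz = 6 states
  (yyz)* = 8 states

8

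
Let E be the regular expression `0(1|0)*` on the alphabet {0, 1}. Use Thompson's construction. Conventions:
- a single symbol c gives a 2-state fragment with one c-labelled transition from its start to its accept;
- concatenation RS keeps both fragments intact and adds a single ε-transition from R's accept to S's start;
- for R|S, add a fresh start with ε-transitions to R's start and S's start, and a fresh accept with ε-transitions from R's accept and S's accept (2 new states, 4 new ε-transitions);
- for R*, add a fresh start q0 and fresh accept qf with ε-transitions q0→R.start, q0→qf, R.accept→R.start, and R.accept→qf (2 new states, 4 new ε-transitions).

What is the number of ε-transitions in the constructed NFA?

By structural recursion:
Each of the 3 symbol leaves contributes 0 ε-transitions.
  1|0 = 4 ε-transitions
  (1|0)* = 8 ε-transitions
  0(1|0)* = 9 ε-transitions

9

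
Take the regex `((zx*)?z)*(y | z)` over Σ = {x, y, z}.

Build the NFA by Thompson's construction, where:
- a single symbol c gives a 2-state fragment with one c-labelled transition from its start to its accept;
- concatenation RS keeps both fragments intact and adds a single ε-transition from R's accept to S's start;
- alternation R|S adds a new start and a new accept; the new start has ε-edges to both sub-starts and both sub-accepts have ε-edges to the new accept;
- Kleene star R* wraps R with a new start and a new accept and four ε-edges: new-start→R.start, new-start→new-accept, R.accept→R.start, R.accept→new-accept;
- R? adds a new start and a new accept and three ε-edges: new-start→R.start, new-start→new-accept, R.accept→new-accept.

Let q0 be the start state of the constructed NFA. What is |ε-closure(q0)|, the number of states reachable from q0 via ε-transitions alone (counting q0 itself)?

9

Let C(F) = |ε-closure(F.start)| within fragment F, and note whether F accepts ε. Symbol fragments have C = 1 and do not accept ε. Then:
  x* → new start has ε-edges to the inner start and to the new accept, so |ε-closure| = 2 + 1 = 3
  zx* → same as the first factor's closure: |ε-closure| = 1
  (zx*)? → |ε-closure| = 1 (new start) + 1 (body) + 1 (new accept, via ε) = 3
  (zx*)?z → |ε-closure| = 3 + 1 = 4 (closure spills across the concat boundary because the left factor accepts ε)
  ((zx*)?z)* → the star's fresh start ε-reaches both the body's start and the fresh accept: |ε-closure| = 2 + 4 = 6
  y | z → new start ε-reaches every alternative's start; none of them accept ε, so the new accept is not reached: |ε-closure| = 1 + 1 + 1 = 3
  ((zx*)?z)*(y | z) → |ε-closure| = 6 + 3 = 9 (closure spills across the concat boundary because the left factor accepts ε)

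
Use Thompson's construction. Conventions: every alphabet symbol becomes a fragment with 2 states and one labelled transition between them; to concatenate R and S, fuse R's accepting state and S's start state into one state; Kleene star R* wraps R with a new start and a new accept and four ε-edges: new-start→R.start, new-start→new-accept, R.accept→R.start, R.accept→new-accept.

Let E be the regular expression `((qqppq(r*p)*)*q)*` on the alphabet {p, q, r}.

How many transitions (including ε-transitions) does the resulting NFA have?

Per subexpression:
Each of the 8 symbol leaves contributes 1 transition (1 symbol, 0 ε).
  r* : 5 transitions (1 symbol, 4 ε)
  r*p : 6 transitions (2 symbol, 4 ε)
  (r*p)* : 10 transitions (2 symbol, 8 ε)
  qqppq(r*p)* : 15 transitions (7 symbol, 8 ε)
  (qqppq(r*p)*)* : 19 transitions (7 symbol, 12 ε)
  (qqppq(r*p)*)*q : 20 transitions (8 symbol, 12 ε)
  ((qqppq(r*p)*)*q)* : 24 transitions (8 symbol, 16 ε)

24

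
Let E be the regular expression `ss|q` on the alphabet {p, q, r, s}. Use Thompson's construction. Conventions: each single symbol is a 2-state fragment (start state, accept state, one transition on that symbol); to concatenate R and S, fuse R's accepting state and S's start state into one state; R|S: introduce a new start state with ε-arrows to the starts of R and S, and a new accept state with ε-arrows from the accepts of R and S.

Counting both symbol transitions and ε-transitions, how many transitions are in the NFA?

7

Recursing over subexpressions:
Each of the 3 symbol leaves contributes 1 transition (1 symbol, 0 ε).
  ss → 2 transitions (2 symbol, 0 ε)
  ss|q → 7 transitions (3 symbol, 4 ε)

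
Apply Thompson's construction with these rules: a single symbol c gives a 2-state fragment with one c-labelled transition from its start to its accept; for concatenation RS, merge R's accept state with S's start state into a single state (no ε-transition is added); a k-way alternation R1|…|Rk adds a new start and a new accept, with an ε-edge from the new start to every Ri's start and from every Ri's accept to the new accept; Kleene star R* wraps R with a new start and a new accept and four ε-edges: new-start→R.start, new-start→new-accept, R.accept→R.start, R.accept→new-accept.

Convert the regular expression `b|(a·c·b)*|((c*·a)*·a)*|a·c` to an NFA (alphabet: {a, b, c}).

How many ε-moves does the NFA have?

Bottom-up over the parse tree:
Each of the 9 symbol leaves contributes 0 ε-transitions.
  a·c·b = 0 ε-transitions
  (a·c·b)* = 4 ε-transitions
  c* = 4 ε-transitions
  c*·a = 4 ε-transitions
  (c*·a)* = 8 ε-transitions
  (c*·a)*·a = 8 ε-transitions
  ((c*·a)*·a)* = 12 ε-transitions
  a·c = 0 ε-transitions
  b|(a·c·b)*|((c*·a)*·a)*|a·c = 24 ε-transitions

24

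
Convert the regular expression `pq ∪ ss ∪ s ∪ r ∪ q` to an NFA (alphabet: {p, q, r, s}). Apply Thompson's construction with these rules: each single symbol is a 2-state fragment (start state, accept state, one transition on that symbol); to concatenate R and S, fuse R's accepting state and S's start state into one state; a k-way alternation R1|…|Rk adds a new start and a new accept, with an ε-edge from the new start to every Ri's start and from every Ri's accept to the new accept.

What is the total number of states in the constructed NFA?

14

Per subexpression:
Each of the 7 symbol leaves contributes a 2-state fragment.
  pq → 3 states
  ss → 3 states
  pq ∪ ss ∪ s ∪ r ∪ q → 14 states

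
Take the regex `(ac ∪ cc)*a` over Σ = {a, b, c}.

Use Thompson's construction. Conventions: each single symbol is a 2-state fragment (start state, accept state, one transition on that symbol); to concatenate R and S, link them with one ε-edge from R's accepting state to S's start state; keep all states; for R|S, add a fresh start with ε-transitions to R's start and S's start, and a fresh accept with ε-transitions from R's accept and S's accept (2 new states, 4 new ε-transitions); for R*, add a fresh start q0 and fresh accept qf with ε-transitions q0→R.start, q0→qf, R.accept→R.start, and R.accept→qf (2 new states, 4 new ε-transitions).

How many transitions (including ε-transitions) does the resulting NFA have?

16

Recursing over subexpressions:
Each of the 5 symbol leaves contributes 1 transition (1 symbol, 0 ε).
  ac : 3 transitions (2 symbol, 1 ε)
  cc : 3 transitions (2 symbol, 1 ε)
  ac ∪ cc : 10 transitions (4 symbol, 6 ε)
  (ac ∪ cc)* : 14 transitions (4 symbol, 10 ε)
  (ac ∪ cc)*a : 16 transitions (5 symbol, 11 ε)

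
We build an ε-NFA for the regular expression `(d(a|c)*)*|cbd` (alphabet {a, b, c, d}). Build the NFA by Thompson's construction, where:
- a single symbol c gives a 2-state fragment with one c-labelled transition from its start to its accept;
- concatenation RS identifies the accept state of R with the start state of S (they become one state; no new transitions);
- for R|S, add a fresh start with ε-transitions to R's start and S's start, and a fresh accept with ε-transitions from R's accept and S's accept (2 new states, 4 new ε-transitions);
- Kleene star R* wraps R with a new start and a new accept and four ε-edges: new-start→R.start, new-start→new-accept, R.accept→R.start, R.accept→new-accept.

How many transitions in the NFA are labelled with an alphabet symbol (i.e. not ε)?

6

By structural recursion:
Each of the 6 symbol leaves contributes exactly 1 symbol transition.
  a|c = 2 symbol transitions
  (a|c)* = 2 symbol transitions
  d(a|c)* = 3 symbol transitions
  (d(a|c)*)* = 3 symbol transitions
  cbd = 3 symbol transitions
  (d(a|c)*)*|cbd = 6 symbol transitions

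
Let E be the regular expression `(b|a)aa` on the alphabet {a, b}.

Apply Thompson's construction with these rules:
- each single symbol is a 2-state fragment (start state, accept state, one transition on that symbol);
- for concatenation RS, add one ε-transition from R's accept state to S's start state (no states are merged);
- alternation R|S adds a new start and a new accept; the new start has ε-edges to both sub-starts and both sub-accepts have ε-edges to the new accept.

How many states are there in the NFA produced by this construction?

Recursing over subexpressions:
Each of the 4 symbol leaves contributes a 2-state fragment.
  b|a → 6 states
  (b|a)aa → 10 states

10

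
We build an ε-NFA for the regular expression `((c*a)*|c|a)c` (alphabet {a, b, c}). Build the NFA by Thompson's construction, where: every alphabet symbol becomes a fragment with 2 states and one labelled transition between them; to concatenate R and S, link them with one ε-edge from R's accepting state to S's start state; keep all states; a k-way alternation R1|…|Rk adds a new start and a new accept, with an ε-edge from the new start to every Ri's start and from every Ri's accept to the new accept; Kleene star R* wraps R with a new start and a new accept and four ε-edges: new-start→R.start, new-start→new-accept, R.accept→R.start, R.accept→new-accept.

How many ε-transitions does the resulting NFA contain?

Building bottom-up:
Each of the 5 symbol leaves contributes 0 ε-transitions.
  c* = 4 ε-transitions
  c*a = 5 ε-transitions
  (c*a)* = 9 ε-transitions
  (c*a)*|c|a = 15 ε-transitions
  ((c*a)*|c|a)c = 16 ε-transitions

16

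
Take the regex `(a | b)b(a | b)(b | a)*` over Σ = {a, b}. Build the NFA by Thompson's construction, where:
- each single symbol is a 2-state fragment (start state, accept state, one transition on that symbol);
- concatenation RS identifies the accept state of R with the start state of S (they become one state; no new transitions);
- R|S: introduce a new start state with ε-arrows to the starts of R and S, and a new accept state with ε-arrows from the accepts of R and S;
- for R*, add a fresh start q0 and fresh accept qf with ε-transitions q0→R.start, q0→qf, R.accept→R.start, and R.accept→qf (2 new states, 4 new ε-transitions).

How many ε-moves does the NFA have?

Bottom-up over the parse tree:
Each of the 7 symbol leaves contributes 0 ε-transitions.
  a | b → 4 ε-transitions
  a | b → 4 ε-transitions
  b | a → 4 ε-transitions
  (b | a)* → 8 ε-transitions
  (a | b)b(a | b)(b | a)* → 16 ε-transitions

16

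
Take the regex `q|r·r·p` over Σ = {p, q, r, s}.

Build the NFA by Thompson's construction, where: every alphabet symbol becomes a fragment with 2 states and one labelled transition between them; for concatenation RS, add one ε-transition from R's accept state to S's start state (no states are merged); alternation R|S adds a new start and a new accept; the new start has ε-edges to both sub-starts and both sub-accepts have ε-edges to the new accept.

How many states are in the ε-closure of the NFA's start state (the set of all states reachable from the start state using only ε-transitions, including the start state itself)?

3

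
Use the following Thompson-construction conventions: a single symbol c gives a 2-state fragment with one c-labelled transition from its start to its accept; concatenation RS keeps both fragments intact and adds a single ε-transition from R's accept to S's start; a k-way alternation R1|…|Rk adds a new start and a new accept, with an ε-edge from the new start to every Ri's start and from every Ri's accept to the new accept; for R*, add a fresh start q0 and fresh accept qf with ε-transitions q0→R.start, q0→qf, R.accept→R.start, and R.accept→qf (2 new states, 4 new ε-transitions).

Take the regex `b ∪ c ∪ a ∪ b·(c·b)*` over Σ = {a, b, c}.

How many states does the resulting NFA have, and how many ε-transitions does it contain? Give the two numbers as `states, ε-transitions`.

16, 14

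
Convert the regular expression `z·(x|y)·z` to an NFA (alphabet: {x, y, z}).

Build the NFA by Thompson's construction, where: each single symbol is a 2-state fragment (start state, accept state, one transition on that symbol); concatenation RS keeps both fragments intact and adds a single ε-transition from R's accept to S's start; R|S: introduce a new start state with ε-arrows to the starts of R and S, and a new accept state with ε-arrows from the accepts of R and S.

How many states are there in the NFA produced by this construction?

10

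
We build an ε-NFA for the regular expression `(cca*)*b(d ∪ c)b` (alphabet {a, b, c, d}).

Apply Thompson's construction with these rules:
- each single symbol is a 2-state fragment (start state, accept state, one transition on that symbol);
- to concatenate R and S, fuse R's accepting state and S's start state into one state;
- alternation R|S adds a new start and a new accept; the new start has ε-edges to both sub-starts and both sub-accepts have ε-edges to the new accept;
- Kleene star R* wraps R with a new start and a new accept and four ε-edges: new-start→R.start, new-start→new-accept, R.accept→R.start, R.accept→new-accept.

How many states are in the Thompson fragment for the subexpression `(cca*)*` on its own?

8

Fragment for `(cca*)*`:
Each of the 3 symbol leaves contributes a 2-state fragment.
  a* → 4 states
  cca* → 6 states
  (cca*)* → 8 states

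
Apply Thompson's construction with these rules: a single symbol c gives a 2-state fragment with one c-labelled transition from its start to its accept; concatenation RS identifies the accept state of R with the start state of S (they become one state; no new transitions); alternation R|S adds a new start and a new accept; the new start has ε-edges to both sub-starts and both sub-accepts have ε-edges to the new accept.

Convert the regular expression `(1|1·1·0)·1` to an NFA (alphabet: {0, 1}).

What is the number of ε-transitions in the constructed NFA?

Building bottom-up:
Each of the 5 symbol leaves contributes 0 ε-transitions.
  1·1·0 = 0 ε-transitions
  1|1·1·0 = 4 ε-transitions
  (1|1·1·0)·1 = 4 ε-transitions

4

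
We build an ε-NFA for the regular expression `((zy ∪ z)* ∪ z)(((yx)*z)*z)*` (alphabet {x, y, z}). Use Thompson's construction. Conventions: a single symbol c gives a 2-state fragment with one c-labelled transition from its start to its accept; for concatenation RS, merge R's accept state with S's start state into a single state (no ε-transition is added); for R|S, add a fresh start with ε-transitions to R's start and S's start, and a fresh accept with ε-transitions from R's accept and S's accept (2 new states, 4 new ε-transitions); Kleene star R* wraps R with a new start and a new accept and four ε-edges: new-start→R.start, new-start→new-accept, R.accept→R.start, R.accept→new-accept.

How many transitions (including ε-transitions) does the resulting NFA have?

32

Per subexpression:
Each of the 8 symbol leaves contributes 1 transition (1 symbol, 0 ε).
  zy — 2 transitions (2 symbol, 0 ε)
  zy ∪ z — 7 transitions (3 symbol, 4 ε)
  (zy ∪ z)* — 11 transitions (3 symbol, 8 ε)
  (zy ∪ z)* ∪ z — 16 transitions (4 symbol, 12 ε)
  yx — 2 transitions (2 symbol, 0 ε)
  (yx)* — 6 transitions (2 symbol, 4 ε)
  (yx)*z — 7 transitions (3 symbol, 4 ε)
  ((yx)*z)* — 11 transitions (3 symbol, 8 ε)
  ((yx)*z)*z — 12 transitions (4 symbol, 8 ε)
  (((yx)*z)*z)* — 16 transitions (4 symbol, 12 ε)
  ((zy ∪ z)* ∪ z)(((yx)*z)*z)* — 32 transitions (8 symbol, 24 ε)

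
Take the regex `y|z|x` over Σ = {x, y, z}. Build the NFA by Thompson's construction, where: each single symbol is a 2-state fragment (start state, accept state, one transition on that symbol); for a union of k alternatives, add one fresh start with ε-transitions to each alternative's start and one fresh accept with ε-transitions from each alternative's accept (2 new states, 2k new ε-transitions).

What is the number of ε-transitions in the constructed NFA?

Recursing over subexpressions:
Each of the 3 symbol leaves contributes 0 ε-transitions.
  y|z|x → 6 ε-transitions

6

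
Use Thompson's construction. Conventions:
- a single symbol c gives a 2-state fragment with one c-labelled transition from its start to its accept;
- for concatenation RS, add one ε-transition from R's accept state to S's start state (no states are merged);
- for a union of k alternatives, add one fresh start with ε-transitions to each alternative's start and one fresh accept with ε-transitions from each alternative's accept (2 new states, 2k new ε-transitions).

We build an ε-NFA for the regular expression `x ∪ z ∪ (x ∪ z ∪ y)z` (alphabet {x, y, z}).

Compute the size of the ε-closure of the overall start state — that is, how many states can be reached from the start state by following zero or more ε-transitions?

Work bottom-up. For each fragment F, track |ε-closure(F.start)| and whether F's accept lies in that closure (i.e. whether F accepts ε). A single-symbol fragment has closure size 1 and does not accept ε.
  x ∪ z ∪ y — |closure| = 1 + 1 + 1 + 1 = 4 (the new accept is not ε-reachable since no branch accepts ε)
  (x ∪ z ∪ y)z — same as the first factor's closure: |closure| = 4
  x ∪ z ∪ (x ∪ z ∪ y)z — |closure| = 1 + 1 + 1 + 4 = 7 (the new accept is not ε-reachable since no branch accepts ε)

7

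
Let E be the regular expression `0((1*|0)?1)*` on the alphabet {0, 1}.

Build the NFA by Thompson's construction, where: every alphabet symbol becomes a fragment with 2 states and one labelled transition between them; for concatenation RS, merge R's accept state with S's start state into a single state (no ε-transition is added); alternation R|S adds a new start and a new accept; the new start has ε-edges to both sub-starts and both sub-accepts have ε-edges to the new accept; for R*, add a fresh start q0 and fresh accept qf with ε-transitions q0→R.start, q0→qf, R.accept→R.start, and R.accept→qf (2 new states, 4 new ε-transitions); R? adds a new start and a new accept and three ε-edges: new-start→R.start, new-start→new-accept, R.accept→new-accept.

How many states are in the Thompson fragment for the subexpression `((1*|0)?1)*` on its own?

13

Fragment for `((1*|0)?1)*`:
Each of the 3 symbol leaves contributes a 2-state fragment.
  1* → 4 states
  1*|0 → 8 states
  (1*|0)? → 10 states
  (1*|0)?1 → 11 states
  ((1*|0)?1)* → 13 states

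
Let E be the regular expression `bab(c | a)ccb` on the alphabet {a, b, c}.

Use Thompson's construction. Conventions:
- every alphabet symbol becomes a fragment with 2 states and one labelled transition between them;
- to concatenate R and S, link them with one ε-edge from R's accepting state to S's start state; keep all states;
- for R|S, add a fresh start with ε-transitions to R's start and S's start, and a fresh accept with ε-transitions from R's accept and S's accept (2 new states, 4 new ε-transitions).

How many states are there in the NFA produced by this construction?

Per subexpression:
Each of the 8 symbol leaves contributes a 2-state fragment.
  c | a — 6 states
  bab(c | a)ccb — 18 states

18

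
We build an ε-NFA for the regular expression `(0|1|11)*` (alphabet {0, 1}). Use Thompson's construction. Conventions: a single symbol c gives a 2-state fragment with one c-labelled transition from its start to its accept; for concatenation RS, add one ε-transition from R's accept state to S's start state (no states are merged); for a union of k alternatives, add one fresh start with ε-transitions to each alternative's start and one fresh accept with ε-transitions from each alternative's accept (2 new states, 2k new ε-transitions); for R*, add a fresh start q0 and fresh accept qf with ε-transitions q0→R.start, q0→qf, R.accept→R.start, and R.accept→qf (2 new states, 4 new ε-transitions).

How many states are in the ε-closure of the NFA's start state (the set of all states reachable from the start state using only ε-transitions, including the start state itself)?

Let C(F) = |ε-closure(F.start)| within fragment F, and note whether F accepts ε. Symbol fragments have C = 1 and do not accept ε. Then:
  11 — |closure| equals the left operand's closure size = 1 (its accept is not ε-reachable, so the closure stops there)
  0|1|11 — |closure| = 1 + 1 + 1 + 1 = 4 (the new accept is not ε-reachable since no branch accepts ε)
  (0|1|11)* — new start has ε-edges to the inner start and to the new accept, so |closure| = 2 + 4 = 6

6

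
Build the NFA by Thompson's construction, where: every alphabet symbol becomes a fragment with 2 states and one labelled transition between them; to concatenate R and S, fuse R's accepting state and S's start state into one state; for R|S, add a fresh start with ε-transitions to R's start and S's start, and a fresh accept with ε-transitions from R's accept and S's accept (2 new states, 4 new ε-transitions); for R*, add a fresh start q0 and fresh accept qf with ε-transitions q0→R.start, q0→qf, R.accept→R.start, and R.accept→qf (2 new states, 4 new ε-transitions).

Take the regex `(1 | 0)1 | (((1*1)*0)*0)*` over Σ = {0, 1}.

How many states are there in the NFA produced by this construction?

22

By structural recursion:
Each of the 7 symbol leaves contributes a 2-state fragment.
  1 | 0 → 6 states
  (1 | 0)1 → 7 states
  1* → 4 states
  1*1 → 5 states
  (1*1)* → 7 states
  (1*1)*0 → 8 states
  ((1*1)*0)* → 10 states
  ((1*1)*0)*0 → 11 states
  (((1*1)*0)*0)* → 13 states
  (1 | 0)1 | (((1*1)*0)*0)* → 22 states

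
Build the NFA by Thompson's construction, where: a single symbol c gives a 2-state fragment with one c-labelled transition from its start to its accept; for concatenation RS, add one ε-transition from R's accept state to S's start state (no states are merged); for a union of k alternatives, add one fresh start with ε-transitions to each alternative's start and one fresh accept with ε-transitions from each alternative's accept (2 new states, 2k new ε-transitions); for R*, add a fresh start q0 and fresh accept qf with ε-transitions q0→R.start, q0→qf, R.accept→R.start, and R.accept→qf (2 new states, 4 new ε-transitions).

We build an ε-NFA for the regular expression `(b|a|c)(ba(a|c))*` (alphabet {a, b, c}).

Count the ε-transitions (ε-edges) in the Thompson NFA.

17

Recursing over subexpressions:
Each of the 7 symbol leaves contributes 0 ε-transitions.
  b|a|c = 6 ε-transitions
  a|c = 4 ε-transitions
  ba(a|c) = 6 ε-transitions
  (ba(a|c))* = 10 ε-transitions
  (b|a|c)(ba(a|c))* = 17 ε-transitions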